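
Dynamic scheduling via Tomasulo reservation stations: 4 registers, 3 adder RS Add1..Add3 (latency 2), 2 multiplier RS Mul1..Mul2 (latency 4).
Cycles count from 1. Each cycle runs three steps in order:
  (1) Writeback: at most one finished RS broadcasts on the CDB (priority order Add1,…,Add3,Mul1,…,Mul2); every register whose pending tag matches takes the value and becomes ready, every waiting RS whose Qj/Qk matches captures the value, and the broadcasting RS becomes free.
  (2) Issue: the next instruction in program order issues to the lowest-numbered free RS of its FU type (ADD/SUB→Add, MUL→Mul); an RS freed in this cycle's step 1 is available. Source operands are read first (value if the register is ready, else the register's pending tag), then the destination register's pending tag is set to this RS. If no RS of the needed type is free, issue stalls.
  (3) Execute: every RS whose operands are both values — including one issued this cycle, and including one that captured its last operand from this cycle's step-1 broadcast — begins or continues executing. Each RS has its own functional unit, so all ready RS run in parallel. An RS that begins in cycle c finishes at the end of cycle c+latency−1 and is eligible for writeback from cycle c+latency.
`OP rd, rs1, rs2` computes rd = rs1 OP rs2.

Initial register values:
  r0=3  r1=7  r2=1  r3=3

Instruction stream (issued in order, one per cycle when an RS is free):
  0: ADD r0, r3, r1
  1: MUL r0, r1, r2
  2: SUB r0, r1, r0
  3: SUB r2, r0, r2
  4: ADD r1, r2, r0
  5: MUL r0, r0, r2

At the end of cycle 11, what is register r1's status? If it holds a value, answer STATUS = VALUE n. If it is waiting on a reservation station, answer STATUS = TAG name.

STATUS = TAG Add3

c1: issue ADD r0<-Add1 | r0:Add1,r1:7,r2:1,r3:3
c2: issue MUL r0<-Mul1 | r0:Mul1,r1:7,r2:1,r3:3
c3: CDB Add1=10; issue SUB r0<-Add1 | r0:Add1,r1:7,r2:1,r3:3
c4: issue SUB r2<-Add2 | r0:Add1,r1:7,r2:Add2,r3:3
c5: issue ADD r1<-Add3 | r0:Add1,r1:Add3,r2:Add2,r3:3
c6: CDB Mul1=7; issue MUL r0<-Mul1 | r0:Mul1,r1:Add3,r2:Add2,r3:3
c7: - | r0:Mul1,r1:Add3,r2:Add2,r3:3
c8: CDB Add1=0 | r0:Mul1,r1:Add3,r2:Add2,r3:3
c9: - | r0:Mul1,r1:Add3,r2:Add2,r3:3
c10: CDB Add2=-1 | r0:Mul1,r1:Add3,r2:-1,r3:3
c11: - | r0:Mul1,r1:Add3,r2:-1,r3:3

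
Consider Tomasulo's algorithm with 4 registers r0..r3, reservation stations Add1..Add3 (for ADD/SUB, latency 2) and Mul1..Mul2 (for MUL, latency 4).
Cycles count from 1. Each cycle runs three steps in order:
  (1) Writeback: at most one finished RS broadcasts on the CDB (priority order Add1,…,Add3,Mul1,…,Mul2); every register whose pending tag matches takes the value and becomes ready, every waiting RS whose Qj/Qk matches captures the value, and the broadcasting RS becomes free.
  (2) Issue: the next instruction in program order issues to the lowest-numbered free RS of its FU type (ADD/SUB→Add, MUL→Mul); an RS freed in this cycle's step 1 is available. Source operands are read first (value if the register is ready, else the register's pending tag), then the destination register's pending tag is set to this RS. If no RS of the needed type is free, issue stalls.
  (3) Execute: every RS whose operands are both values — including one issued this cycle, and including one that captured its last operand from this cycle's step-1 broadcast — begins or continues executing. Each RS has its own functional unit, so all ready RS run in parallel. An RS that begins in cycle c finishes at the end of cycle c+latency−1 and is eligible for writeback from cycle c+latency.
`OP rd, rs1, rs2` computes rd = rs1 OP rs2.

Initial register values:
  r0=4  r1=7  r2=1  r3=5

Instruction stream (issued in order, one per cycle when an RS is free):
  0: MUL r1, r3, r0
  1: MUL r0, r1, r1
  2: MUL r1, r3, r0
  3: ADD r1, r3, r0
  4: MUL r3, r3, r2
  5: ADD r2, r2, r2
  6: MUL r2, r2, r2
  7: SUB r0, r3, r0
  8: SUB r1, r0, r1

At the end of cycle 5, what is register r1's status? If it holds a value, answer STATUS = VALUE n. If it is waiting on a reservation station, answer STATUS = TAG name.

c1: issue MUL r1<-Mul1 | r0:4,r1:Mul1,r2:1,r3:5
c2: issue MUL r0<-Mul2 | r0:Mul2,r1:Mul1,r2:1,r3:5
c3: stall | r0:Mul2,r1:Mul1,r2:1,r3:5
c4: stall | r0:Mul2,r1:Mul1,r2:1,r3:5
c5: CDB Mul1=20; issue MUL r1<-Mul1 | r0:Mul2,r1:Mul1,r2:1,r3:5

STATUS = TAG Mul1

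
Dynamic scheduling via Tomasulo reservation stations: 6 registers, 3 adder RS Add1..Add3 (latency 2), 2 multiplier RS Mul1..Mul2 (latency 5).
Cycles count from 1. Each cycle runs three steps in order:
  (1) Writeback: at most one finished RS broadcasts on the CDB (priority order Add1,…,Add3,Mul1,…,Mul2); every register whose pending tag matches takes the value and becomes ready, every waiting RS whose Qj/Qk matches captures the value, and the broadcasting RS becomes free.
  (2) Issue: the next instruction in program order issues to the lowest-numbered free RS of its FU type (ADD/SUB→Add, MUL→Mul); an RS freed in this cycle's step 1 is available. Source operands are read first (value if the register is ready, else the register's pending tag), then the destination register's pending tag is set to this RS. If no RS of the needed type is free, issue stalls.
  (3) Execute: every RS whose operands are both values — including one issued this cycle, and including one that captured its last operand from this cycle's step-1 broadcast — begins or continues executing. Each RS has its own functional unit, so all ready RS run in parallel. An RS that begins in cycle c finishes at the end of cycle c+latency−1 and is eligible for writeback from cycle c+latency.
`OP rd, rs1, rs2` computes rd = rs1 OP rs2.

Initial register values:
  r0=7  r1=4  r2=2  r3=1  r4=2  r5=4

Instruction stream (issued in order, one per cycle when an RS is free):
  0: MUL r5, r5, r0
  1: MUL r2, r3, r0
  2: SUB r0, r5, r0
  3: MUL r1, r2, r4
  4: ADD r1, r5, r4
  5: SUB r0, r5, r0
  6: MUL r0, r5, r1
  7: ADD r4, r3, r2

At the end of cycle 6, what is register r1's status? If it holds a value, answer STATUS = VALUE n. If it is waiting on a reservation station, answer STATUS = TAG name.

STATUS = TAG Mul1

cycle 1: issue MUL r5<-Mul1 // r0:7,r1:4,r2:2,r3:1,r4:2,r5:Mul1
cycle 2: issue MUL r2<-Mul2 // r0:7,r1:4,r2:Mul2,r3:1,r4:2,r5:Mul1
cycle 3: issue SUB r0<-Add1 // r0:Add1,r1:4,r2:Mul2,r3:1,r4:2,r5:Mul1
cycle 4: stall // r0:Add1,r1:4,r2:Mul2,r3:1,r4:2,r5:Mul1
cycle 5: stall // r0:Add1,r1:4,r2:Mul2,r3:1,r4:2,r5:Mul1
cycle 6: CDB Mul1=28; issue MUL r1<-Mul1 // r0:Add1,r1:Mul1,r2:Mul2,r3:1,r4:2,r5:28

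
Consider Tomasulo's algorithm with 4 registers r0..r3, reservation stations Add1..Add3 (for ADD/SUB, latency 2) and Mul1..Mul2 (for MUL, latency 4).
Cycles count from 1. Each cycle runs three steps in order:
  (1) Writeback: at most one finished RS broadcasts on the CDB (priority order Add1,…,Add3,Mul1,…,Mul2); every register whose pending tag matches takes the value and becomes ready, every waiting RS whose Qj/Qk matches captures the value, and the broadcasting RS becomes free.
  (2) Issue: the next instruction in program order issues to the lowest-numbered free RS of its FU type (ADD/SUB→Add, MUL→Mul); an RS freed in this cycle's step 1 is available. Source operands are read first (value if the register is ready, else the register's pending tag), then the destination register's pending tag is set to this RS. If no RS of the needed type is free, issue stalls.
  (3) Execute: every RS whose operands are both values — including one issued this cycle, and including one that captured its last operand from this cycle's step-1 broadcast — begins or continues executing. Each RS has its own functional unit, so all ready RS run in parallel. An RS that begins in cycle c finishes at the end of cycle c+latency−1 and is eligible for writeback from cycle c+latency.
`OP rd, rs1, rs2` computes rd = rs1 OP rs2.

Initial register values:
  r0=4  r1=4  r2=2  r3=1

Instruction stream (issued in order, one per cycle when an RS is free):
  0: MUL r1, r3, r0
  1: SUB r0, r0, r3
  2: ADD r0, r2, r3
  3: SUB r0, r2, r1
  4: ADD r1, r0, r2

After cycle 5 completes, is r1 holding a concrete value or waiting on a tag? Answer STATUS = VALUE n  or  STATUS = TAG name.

STATUS = TAG Add2

  c1: issue MUL r1<-Mul1  regs: r0:4,r1:Mul1,r2:2,r3:1
  c2: issue SUB r0<-Add1  regs: r0:Add1,r1:Mul1,r2:2,r3:1
  c3: issue ADD r0<-Add2  regs: r0:Add2,r1:Mul1,r2:2,r3:1
  c4: CDB Add1=3; issue SUB r0<-Add1  regs: r0:Add1,r1:Mul1,r2:2,r3:1
  c5: CDB Add2=3; issue ADD r1<-Add2  regs: r0:Add1,r1:Add2,r2:2,r3:1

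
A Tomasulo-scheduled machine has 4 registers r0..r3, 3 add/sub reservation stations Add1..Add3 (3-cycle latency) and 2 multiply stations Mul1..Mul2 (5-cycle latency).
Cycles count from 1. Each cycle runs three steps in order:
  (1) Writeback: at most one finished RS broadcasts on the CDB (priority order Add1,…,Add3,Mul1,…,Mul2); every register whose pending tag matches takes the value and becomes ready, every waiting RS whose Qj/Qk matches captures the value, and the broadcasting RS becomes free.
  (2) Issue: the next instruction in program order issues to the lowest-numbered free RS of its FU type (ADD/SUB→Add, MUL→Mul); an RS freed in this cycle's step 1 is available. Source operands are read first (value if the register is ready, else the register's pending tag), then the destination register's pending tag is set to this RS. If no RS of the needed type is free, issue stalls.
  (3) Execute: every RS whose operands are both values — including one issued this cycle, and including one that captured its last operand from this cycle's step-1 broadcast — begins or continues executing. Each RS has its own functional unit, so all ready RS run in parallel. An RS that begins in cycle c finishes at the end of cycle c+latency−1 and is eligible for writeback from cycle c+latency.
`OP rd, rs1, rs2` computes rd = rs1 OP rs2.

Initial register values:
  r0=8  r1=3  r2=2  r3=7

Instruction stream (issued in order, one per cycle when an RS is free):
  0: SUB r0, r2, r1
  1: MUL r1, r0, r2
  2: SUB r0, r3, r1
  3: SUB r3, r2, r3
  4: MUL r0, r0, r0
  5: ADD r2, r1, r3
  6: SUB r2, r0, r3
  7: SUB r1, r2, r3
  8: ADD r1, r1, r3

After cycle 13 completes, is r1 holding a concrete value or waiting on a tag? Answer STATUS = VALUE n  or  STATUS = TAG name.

cycle 1: issue SUB r0<-Add1 // r0:Add1,r1:3,r2:2,r3:7
cycle 2: issue MUL r1<-Mul1 // r0:Add1,r1:Mul1,r2:2,r3:7
cycle 3: issue SUB r0<-Add2 // r0:Add2,r1:Mul1,r2:2,r3:7
cycle 4: CDB Add1=-1; issue SUB r3<-Add1 // r0:Add2,r1:Mul1,r2:2,r3:Add1
cycle 5: issue MUL r0<-Mul2 // r0:Mul2,r1:Mul1,r2:2,r3:Add1
cycle 6: issue ADD r2<-Add3 // r0:Mul2,r1:Mul1,r2:Add3,r3:Add1
cycle 7: CDB Add1=-5; issue SUB r2<-Add1 // r0:Mul2,r1:Mul1,r2:Add1,r3:-5
cycle 8: stall // r0:Mul2,r1:Mul1,r2:Add1,r3:-5
cycle 9: CDB Mul1=-2; stall // r0:Mul2,r1:-2,r2:Add1,r3:-5
cycle 10: stall // r0:Mul2,r1:-2,r2:Add1,r3:-5
cycle 11: stall // r0:Mul2,r1:-2,r2:Add1,r3:-5
cycle 12: CDB Add2=9; issue SUB r1<-Add2 // r0:Mul2,r1:Add2,r2:Add1,r3:-5
cycle 13: CDB Add3=-7; issue ADD r1<-Add3 // r0:Mul2,r1:Add3,r2:Add1,r3:-5

STATUS = TAG Add3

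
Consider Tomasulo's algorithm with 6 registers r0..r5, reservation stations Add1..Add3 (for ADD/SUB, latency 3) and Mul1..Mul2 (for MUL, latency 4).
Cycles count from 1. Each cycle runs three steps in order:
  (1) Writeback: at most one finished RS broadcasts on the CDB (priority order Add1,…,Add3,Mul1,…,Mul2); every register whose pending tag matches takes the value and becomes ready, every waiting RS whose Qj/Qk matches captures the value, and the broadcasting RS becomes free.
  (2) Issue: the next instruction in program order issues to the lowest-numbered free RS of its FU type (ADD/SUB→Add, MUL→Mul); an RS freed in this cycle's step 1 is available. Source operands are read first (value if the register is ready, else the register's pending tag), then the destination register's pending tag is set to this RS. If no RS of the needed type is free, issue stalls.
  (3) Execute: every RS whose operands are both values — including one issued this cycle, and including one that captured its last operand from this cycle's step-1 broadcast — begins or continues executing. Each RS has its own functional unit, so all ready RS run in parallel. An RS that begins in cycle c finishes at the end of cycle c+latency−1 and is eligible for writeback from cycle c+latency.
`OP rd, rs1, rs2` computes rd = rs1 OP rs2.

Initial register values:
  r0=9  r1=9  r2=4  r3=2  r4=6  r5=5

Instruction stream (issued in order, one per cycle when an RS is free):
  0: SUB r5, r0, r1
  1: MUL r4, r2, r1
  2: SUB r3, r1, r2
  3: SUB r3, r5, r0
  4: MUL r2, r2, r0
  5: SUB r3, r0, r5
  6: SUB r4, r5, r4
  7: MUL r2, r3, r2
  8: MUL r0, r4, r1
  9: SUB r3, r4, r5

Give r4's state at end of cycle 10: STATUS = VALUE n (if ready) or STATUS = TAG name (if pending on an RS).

cycle 1: issue SUB r5<-Add1 // r0:9,r1:9,r2:4,r3:2,r4:6,r5:Add1
cycle 2: issue MUL r4<-Mul1 // r0:9,r1:9,r2:4,r3:2,r4:Mul1,r5:Add1
cycle 3: issue SUB r3<-Add2 // r0:9,r1:9,r2:4,r3:Add2,r4:Mul1,r5:Add1
cycle 4: CDB Add1=0; issue SUB r3<-Add1 // r0:9,r1:9,r2:4,r3:Add1,r4:Mul1,r5:0
cycle 5: issue MUL r2<-Mul2 // r0:9,r1:9,r2:Mul2,r3:Add1,r4:Mul1,r5:0
cycle 6: CDB Add2=5; issue SUB r3<-Add2 // r0:9,r1:9,r2:Mul2,r3:Add2,r4:Mul1,r5:0
cycle 7: CDB Add1=-9; issue SUB r4<-Add1 // r0:9,r1:9,r2:Mul2,r3:Add2,r4:Add1,r5:0
cycle 8: CDB Mul1=36; issue MUL r2<-Mul1 // r0:9,r1:9,r2:Mul1,r3:Add2,r4:Add1,r5:0
cycle 9: CDB Add2=9; stall // r0:9,r1:9,r2:Mul1,r3:9,r4:Add1,r5:0
cycle 10: CDB Mul2=36; issue MUL r0<-Mul2 // r0:Mul2,r1:9,r2:Mul1,r3:9,r4:Add1,r5:0

STATUS = TAG Add1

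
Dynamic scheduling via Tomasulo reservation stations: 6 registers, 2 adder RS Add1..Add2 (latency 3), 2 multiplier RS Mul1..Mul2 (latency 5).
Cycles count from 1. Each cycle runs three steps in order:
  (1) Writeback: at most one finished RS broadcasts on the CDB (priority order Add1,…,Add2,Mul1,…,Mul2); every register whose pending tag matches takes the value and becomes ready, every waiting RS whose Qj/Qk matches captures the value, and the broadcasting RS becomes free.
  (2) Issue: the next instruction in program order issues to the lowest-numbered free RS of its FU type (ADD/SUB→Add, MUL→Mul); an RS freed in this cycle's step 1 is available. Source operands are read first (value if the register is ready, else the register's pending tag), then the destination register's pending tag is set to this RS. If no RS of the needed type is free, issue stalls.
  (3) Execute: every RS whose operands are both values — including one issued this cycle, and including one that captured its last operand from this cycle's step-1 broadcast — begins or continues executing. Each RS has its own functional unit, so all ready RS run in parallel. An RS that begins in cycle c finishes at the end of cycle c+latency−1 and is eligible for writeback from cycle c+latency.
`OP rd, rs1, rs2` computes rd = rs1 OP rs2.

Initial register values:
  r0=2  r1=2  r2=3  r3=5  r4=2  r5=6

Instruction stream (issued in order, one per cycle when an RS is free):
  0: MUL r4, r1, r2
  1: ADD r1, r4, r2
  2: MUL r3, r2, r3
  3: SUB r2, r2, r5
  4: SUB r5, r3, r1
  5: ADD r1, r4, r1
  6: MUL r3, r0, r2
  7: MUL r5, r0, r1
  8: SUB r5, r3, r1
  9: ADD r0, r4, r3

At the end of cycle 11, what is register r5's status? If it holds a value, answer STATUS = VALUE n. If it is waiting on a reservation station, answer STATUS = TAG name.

cycle 1: issue MUL r4<-Mul1 // r0:2,r1:2,r2:3,r3:5,r4:Mul1,r5:6
cycle 2: issue ADD r1<-Add1 // r0:2,r1:Add1,r2:3,r3:5,r4:Mul1,r5:6
cycle 3: issue MUL r3<-Mul2 // r0:2,r1:Add1,r2:3,r3:Mul2,r4:Mul1,r5:6
cycle 4: issue SUB r2<-Add2 // r0:2,r1:Add1,r2:Add2,r3:Mul2,r4:Mul1,r5:6
cycle 5: stall // r0:2,r1:Add1,r2:Add2,r3:Mul2,r4:Mul1,r5:6
cycle 6: CDB Mul1=6; stall // r0:2,r1:Add1,r2:Add2,r3:Mul2,r4:6,r5:6
cycle 7: CDB Add2=-3; issue SUB r5<-Add2 // r0:2,r1:Add1,r2:-3,r3:Mul2,r4:6,r5:Add2
cycle 8: CDB Mul2=15; stall // r0:2,r1:Add1,r2:-3,r3:15,r4:6,r5:Add2
cycle 9: CDB Add1=9; issue ADD r1<-Add1 // r0:2,r1:Add1,r2:-3,r3:15,r4:6,r5:Add2
cycle 10: issue MUL r3<-Mul1 // r0:2,r1:Add1,r2:-3,r3:Mul1,r4:6,r5:Add2
cycle 11: issue MUL r5<-Mul2 // r0:2,r1:Add1,r2:-3,r3:Mul1,r4:6,r5:Mul2

STATUS = TAG Mul2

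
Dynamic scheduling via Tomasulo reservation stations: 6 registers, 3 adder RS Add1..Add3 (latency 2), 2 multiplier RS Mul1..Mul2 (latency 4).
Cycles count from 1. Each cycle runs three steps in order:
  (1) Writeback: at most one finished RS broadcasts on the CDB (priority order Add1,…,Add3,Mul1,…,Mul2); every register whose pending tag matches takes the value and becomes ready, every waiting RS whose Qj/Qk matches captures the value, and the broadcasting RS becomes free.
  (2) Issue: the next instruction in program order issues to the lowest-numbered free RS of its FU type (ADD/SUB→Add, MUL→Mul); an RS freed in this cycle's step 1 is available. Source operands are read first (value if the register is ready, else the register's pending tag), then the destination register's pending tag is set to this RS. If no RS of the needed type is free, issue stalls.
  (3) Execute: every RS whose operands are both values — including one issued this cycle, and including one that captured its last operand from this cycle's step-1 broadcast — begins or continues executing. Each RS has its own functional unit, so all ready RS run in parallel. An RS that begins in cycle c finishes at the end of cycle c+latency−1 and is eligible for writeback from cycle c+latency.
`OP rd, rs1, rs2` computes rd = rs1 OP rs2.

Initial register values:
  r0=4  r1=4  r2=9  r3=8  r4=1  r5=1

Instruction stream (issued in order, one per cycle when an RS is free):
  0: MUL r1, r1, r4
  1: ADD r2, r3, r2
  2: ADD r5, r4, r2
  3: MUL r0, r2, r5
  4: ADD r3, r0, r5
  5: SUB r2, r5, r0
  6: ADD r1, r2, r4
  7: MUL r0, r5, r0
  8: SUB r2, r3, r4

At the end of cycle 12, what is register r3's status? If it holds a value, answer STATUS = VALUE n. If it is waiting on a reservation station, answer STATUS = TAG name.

STATUS = VALUE 324

cycle 1: issue MUL r1<-Mul1 // r0:4,r1:Mul1,r2:9,r3:8,r4:1,r5:1
cycle 2: issue ADD r2<-Add1 // r0:4,r1:Mul1,r2:Add1,r3:8,r4:1,r5:1
cycle 3: issue ADD r5<-Add2 // r0:4,r1:Mul1,r2:Add1,r3:8,r4:1,r5:Add2
cycle 4: CDB Add1=17; issue MUL r0<-Mul2 // r0:Mul2,r1:Mul1,r2:17,r3:8,r4:1,r5:Add2
cycle 5: CDB Mul1=4; issue ADD r3<-Add1 // r0:Mul2,r1:4,r2:17,r3:Add1,r4:1,r5:Add2
cycle 6: CDB Add2=18; issue SUB r2<-Add2 // r0:Mul2,r1:4,r2:Add2,r3:Add1,r4:1,r5:18
cycle 7: issue ADD r1<-Add3 // r0:Mul2,r1:Add3,r2:Add2,r3:Add1,r4:1,r5:18
cycle 8: issue MUL r0<-Mul1 // r0:Mul1,r1:Add3,r2:Add2,r3:Add1,r4:1,r5:18
cycle 9: stall // r0:Mul1,r1:Add3,r2:Add2,r3:Add1,r4:1,r5:18
cycle 10: CDB Mul2=306; stall // r0:Mul1,r1:Add3,r2:Add2,r3:Add1,r4:1,r5:18
cycle 11: stall // r0:Mul1,r1:Add3,r2:Add2,r3:Add1,r4:1,r5:18
cycle 12: CDB Add1=324; issue SUB r2<-Add1 // r0:Mul1,r1:Add3,r2:Add1,r3:324,r4:1,r5:18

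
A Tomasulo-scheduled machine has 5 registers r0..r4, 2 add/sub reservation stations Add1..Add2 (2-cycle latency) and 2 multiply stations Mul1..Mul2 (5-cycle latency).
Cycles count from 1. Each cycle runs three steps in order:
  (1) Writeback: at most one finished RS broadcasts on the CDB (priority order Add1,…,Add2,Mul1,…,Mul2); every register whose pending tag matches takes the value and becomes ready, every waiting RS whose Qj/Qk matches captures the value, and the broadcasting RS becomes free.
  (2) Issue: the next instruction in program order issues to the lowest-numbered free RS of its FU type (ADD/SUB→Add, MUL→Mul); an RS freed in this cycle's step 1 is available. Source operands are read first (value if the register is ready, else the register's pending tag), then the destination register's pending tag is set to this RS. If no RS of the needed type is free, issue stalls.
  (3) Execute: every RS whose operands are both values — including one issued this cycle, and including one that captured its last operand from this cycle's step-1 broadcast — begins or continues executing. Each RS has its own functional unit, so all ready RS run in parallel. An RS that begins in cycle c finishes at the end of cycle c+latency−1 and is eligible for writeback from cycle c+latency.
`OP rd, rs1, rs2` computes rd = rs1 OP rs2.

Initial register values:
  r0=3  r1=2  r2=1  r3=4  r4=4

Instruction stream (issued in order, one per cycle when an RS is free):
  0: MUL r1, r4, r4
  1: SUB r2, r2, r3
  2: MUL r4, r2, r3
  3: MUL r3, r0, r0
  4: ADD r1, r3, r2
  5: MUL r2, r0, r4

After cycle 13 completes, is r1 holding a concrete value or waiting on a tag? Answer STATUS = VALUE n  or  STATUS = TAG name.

cycle 1: issue MUL r1<-Mul1 // r0:3,r1:Mul1,r2:1,r3:4,r4:4
cycle 2: issue SUB r2<-Add1 // r0:3,r1:Mul1,r2:Add1,r3:4,r4:4
cycle 3: issue MUL r4<-Mul2 // r0:3,r1:Mul1,r2:Add1,r3:4,r4:Mul2
cycle 4: CDB Add1=-3; stall // r0:3,r1:Mul1,r2:-3,r3:4,r4:Mul2
cycle 5: stall // r0:3,r1:Mul1,r2:-3,r3:4,r4:Mul2
cycle 6: CDB Mul1=16; issue MUL r3<-Mul1 // r0:3,r1:16,r2:-3,r3:Mul1,r4:Mul2
cycle 7: issue ADD r1<-Add1 // r0:3,r1:Add1,r2:-3,r3:Mul1,r4:Mul2
cycle 8: stall // r0:3,r1:Add1,r2:-3,r3:Mul1,r4:Mul2
cycle 9: CDB Mul2=-12; issue MUL r2<-Mul2 // r0:3,r1:Add1,r2:Mul2,r3:Mul1,r4:-12
cycle 10: - // r0:3,r1:Add1,r2:Mul2,r3:Mul1,r4:-12
cycle 11: CDB Mul1=9 // r0:3,r1:Add1,r2:Mul2,r3:9,r4:-12
cycle 12: - // r0:3,r1:Add1,r2:Mul2,r3:9,r4:-12
cycle 13: CDB Add1=6 // r0:3,r1:6,r2:Mul2,r3:9,r4:-12

STATUS = VALUE 6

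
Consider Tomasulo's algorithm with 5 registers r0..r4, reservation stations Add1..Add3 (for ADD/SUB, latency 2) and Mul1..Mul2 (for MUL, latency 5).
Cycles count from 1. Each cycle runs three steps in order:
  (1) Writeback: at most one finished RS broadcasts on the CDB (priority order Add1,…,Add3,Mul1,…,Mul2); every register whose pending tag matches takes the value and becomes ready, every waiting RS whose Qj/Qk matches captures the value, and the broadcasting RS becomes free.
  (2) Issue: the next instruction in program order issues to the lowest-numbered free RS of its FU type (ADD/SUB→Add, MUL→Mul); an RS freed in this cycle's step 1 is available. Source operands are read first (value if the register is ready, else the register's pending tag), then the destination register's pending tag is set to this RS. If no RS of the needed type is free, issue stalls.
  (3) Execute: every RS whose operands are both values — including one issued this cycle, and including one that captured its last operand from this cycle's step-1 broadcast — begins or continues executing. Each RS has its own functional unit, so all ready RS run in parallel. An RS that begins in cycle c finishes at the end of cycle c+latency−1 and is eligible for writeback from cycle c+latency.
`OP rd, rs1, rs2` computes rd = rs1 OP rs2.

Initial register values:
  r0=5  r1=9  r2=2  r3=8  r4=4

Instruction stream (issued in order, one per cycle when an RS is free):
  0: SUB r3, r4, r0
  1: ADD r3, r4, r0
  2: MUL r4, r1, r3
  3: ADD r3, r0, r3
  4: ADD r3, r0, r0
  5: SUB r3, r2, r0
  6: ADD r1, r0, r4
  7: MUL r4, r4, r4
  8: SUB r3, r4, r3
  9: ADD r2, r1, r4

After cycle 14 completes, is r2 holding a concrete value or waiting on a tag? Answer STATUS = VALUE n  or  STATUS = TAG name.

  c1: issue SUB r3<-Add1  regs: r0:5,r1:9,r2:2,r3:Add1,r4:4
  c2: issue ADD r3<-Add2  regs: r0:5,r1:9,r2:2,r3:Add2,r4:4
  c3: CDB Add1=-1; issue MUL r4<-Mul1  regs: r0:5,r1:9,r2:2,r3:Add2,r4:Mul1
  c4: CDB Add2=9; issue ADD r3<-Add1  regs: r0:5,r1:9,r2:2,r3:Add1,r4:Mul1
  c5: issue ADD r3<-Add2  regs: r0:5,r1:9,r2:2,r3:Add2,r4:Mul1
  c6: CDB Add1=14; issue SUB r3<-Add1  regs: r0:5,r1:9,r2:2,r3:Add1,r4:Mul1
  c7: CDB Add2=10; issue ADD r1<-Add2  regs: r0:5,r1:Add2,r2:2,r3:Add1,r4:Mul1
  c8: CDB Add1=-3; issue MUL r4<-Mul2  regs: r0:5,r1:Add2,r2:2,r3:-3,r4:Mul2
  c9: CDB Mul1=81; issue SUB r3<-Add1  regs: r0:5,r1:Add2,r2:2,r3:Add1,r4:Mul2
  c10: issue ADD r2<-Add3  regs: r0:5,r1:Add2,r2:Add3,r3:Add1,r4:Mul2
  c11: CDB Add2=86  regs: r0:5,r1:86,r2:Add3,r3:Add1,r4:Mul2
  c12: -  regs: r0:5,r1:86,r2:Add3,r3:Add1,r4:Mul2
  c13: -  regs: r0:5,r1:86,r2:Add3,r3:Add1,r4:Mul2
  c14: CDB Mul2=6561  regs: r0:5,r1:86,r2:Add3,r3:Add1,r4:6561

STATUS = TAG Add3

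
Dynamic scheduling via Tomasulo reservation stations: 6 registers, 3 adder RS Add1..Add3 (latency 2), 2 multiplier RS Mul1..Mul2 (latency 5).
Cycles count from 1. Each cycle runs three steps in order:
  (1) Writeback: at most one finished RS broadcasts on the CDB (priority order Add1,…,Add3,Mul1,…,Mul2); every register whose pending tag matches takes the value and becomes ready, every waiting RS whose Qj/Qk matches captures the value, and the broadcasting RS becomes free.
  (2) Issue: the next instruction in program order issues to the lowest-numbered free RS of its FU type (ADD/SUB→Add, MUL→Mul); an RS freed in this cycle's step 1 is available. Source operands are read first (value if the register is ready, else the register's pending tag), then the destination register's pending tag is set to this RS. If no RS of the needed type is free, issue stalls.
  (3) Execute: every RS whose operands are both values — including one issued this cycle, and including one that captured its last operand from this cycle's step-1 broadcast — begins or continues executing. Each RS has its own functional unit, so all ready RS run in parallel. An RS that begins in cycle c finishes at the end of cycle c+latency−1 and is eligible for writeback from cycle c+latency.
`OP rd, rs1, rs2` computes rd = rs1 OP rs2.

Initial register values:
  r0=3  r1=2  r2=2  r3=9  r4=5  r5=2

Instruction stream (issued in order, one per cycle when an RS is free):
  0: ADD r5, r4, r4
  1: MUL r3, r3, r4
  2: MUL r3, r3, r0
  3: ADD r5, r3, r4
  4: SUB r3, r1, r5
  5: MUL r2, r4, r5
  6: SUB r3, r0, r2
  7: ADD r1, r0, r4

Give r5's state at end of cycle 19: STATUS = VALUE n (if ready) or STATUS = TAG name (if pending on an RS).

c1: issue ADD r5<-Add1 | r0:3,r1:2,r2:2,r3:9,r4:5,r5:Add1
c2: issue MUL r3<-Mul1 | r0:3,r1:2,r2:2,r3:Mul1,r4:5,r5:Add1
c3: CDB Add1=10; issue MUL r3<-Mul2 | r0:3,r1:2,r2:2,r3:Mul2,r4:5,r5:10
c4: issue ADD r5<-Add1 | r0:3,r1:2,r2:2,r3:Mul2,r4:5,r5:Add1
c5: issue SUB r3<-Add2 | r0:3,r1:2,r2:2,r3:Add2,r4:5,r5:Add1
c6: stall | r0:3,r1:2,r2:2,r3:Add2,r4:5,r5:Add1
c7: CDB Mul1=45; issue MUL r2<-Mul1 | r0:3,r1:2,r2:Mul1,r3:Add2,r4:5,r5:Add1
c8: issue SUB r3<-Add3 | r0:3,r1:2,r2:Mul1,r3:Add3,r4:5,r5:Add1
c9: stall | r0:3,r1:2,r2:Mul1,r3:Add3,r4:5,r5:Add1
c10: stall | r0:3,r1:2,r2:Mul1,r3:Add3,r4:5,r5:Add1
c11: stall | r0:3,r1:2,r2:Mul1,r3:Add3,r4:5,r5:Add1
c12: CDB Mul2=135; stall | r0:3,r1:2,r2:Mul1,r3:Add3,r4:5,r5:Add1
c13: stall | r0:3,r1:2,r2:Mul1,r3:Add3,r4:5,r5:Add1
c14: CDB Add1=140; issue ADD r1<-Add1 | r0:3,r1:Add1,r2:Mul1,r3:Add3,r4:5,r5:140
c15: - | r0:3,r1:Add1,r2:Mul1,r3:Add3,r4:5,r5:140
c16: CDB Add1=8 | r0:3,r1:8,r2:Mul1,r3:Add3,r4:5,r5:140
c17: CDB Add2=-138 | r0:3,r1:8,r2:Mul1,r3:Add3,r4:5,r5:140
c18: - | r0:3,r1:8,r2:Mul1,r3:Add3,r4:5,r5:140
c19: CDB Mul1=700 | r0:3,r1:8,r2:700,r3:Add3,r4:5,r5:140

STATUS = VALUE 140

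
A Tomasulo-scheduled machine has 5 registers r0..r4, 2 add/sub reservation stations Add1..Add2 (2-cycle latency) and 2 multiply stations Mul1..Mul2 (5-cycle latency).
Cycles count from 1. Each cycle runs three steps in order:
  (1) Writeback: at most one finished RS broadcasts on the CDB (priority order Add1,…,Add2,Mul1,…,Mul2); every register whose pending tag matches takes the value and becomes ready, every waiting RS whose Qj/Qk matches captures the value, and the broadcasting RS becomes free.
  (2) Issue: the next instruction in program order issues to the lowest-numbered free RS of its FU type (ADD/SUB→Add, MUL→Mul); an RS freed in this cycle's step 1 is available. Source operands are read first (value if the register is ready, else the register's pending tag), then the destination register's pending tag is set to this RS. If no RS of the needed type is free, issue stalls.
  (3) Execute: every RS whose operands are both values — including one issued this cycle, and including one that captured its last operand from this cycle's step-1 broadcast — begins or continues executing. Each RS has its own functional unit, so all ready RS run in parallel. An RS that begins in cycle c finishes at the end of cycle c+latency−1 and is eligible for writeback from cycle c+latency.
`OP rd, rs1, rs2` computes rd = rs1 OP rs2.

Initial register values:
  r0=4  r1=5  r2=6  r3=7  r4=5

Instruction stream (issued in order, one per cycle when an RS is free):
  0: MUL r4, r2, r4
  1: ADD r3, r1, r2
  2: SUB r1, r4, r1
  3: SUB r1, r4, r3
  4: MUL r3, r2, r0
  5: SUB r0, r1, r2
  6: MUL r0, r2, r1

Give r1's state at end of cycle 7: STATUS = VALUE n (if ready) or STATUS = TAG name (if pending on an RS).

STATUS = TAG Add1

  c1: issue MUL r4<-Mul1  regs: r0:4,r1:5,r2:6,r3:7,r4:Mul1
  c2: issue ADD r3<-Add1  regs: r0:4,r1:5,r2:6,r3:Add1,r4:Mul1
  c3: issue SUB r1<-Add2  regs: r0:4,r1:Add2,r2:6,r3:Add1,r4:Mul1
  c4: CDB Add1=11; issue SUB r1<-Add1  regs: r0:4,r1:Add1,r2:6,r3:11,r4:Mul1
  c5: issue MUL r3<-Mul2  regs: r0:4,r1:Add1,r2:6,r3:Mul2,r4:Mul1
  c6: CDB Mul1=30; stall  regs: r0:4,r1:Add1,r2:6,r3:Mul2,r4:30
  c7: stall  regs: r0:4,r1:Add1,r2:6,r3:Mul2,r4:30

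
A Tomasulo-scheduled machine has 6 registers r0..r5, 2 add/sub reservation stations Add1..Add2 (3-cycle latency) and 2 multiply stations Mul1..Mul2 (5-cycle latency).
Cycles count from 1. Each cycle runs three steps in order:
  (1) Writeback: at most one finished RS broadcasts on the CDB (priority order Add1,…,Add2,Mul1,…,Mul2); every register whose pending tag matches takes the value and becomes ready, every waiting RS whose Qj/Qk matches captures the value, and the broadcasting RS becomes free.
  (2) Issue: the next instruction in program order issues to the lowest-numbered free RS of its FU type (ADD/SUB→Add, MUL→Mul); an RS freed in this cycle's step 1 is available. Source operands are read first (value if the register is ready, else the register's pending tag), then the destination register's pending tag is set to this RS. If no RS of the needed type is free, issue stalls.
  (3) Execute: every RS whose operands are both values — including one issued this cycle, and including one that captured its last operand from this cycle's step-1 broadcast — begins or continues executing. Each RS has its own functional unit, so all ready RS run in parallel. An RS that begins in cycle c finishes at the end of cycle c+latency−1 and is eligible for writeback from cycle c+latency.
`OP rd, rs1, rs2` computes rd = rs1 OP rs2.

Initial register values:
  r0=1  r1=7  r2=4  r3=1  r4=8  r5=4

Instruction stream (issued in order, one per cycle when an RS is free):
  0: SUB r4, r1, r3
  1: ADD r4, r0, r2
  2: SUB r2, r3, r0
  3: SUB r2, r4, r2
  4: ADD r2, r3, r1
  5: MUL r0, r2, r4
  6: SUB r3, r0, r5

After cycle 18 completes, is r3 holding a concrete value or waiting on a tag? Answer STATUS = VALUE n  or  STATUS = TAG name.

  c1: issue SUB r4<-Add1  regs: r0:1,r1:7,r2:4,r3:1,r4:Add1,r5:4
  c2: issue ADD r4<-Add2  regs: r0:1,r1:7,r2:4,r3:1,r4:Add2,r5:4
  c3: stall  regs: r0:1,r1:7,r2:4,r3:1,r4:Add2,r5:4
  c4: CDB Add1=6; issue SUB r2<-Add1  regs: r0:1,r1:7,r2:Add1,r3:1,r4:Add2,r5:4
  c5: CDB Add2=5; issue SUB r2<-Add2  regs: r0:1,r1:7,r2:Add2,r3:1,r4:5,r5:4
  c6: stall  regs: r0:1,r1:7,r2:Add2,r3:1,r4:5,r5:4
  c7: CDB Add1=0; issue ADD r2<-Add1  regs: r0:1,r1:7,r2:Add1,r3:1,r4:5,r5:4
  c8: issue MUL r0<-Mul1  regs: r0:Mul1,r1:7,r2:Add1,r3:1,r4:5,r5:4
  c9: stall  regs: r0:Mul1,r1:7,r2:Add1,r3:1,r4:5,r5:4
  c10: CDB Add1=8; issue SUB r3<-Add1  regs: r0:Mul1,r1:7,r2:8,r3:Add1,r4:5,r5:4
  c11: CDB Add2=5  regs: r0:Mul1,r1:7,r2:8,r3:Add1,r4:5,r5:4
  c12: -  regs: r0:Mul1,r1:7,r2:8,r3:Add1,r4:5,r5:4
  c13: -  regs: r0:Mul1,r1:7,r2:8,r3:Add1,r4:5,r5:4
  c14: -  regs: r0:Mul1,r1:7,r2:8,r3:Add1,r4:5,r5:4
  c15: CDB Mul1=40  regs: r0:40,r1:7,r2:8,r3:Add1,r4:5,r5:4
  c16: -  regs: r0:40,r1:7,r2:8,r3:Add1,r4:5,r5:4
  c17: -  regs: r0:40,r1:7,r2:8,r3:Add1,r4:5,r5:4
  c18: CDB Add1=36  regs: r0:40,r1:7,r2:8,r3:36,r4:5,r5:4

STATUS = VALUE 36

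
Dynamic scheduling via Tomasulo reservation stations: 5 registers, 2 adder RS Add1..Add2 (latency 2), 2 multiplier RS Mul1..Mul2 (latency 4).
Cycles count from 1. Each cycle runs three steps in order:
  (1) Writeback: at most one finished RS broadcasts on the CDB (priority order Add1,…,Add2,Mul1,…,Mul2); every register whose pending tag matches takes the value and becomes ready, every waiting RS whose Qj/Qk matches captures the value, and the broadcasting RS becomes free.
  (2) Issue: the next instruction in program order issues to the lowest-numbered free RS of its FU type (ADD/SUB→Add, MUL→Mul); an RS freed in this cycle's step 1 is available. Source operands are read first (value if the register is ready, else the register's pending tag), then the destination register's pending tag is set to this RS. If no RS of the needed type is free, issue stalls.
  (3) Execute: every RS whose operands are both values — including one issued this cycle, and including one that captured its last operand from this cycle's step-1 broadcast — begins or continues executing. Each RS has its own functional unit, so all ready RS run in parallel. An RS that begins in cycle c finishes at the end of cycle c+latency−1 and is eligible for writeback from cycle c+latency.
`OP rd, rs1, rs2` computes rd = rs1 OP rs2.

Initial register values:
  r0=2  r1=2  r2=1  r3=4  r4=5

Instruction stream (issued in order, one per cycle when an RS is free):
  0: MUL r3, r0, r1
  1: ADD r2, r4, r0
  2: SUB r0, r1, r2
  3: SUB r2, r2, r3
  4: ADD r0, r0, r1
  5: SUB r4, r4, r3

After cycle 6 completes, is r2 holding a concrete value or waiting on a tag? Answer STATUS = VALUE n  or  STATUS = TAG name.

STATUS = TAG Add1

cycle 1: issue MUL r3<-Mul1 // r0:2,r1:2,r2:1,r3:Mul1,r4:5
cycle 2: issue ADD r2<-Add1 // r0:2,r1:2,r2:Add1,r3:Mul1,r4:5
cycle 3: issue SUB r0<-Add2 // r0:Add2,r1:2,r2:Add1,r3:Mul1,r4:5
cycle 4: CDB Add1=7; issue SUB r2<-Add1 // r0:Add2,r1:2,r2:Add1,r3:Mul1,r4:5
cycle 5: CDB Mul1=4; stall // r0:Add2,r1:2,r2:Add1,r3:4,r4:5
cycle 6: CDB Add2=-5; issue ADD r0<-Add2 // r0:Add2,r1:2,r2:Add1,r3:4,r4:5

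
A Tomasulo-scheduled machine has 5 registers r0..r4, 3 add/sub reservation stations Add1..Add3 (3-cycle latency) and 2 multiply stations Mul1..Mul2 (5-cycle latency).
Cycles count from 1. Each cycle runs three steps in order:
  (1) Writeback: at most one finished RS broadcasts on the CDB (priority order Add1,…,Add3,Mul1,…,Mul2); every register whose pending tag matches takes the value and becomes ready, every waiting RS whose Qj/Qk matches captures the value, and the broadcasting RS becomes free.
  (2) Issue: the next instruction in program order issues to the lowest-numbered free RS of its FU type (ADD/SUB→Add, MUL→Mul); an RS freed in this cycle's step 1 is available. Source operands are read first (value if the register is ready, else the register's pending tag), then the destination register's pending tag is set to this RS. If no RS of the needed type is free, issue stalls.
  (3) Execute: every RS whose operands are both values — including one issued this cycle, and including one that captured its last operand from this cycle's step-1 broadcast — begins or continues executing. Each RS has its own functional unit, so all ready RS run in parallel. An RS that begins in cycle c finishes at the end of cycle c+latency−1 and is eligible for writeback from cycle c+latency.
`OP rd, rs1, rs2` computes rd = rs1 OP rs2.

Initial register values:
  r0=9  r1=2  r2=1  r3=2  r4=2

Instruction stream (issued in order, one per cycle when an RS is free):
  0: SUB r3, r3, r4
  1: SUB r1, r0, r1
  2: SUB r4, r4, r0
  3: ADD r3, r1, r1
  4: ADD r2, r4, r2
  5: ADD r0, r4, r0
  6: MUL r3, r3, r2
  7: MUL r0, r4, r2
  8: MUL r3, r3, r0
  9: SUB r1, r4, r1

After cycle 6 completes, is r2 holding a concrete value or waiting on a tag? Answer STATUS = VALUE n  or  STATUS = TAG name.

STATUS = TAG Add2

c1: issue SUB r3<-Add1 | r0:9,r1:2,r2:1,r3:Add1,r4:2
c2: issue SUB r1<-Add2 | r0:9,r1:Add2,r2:1,r3:Add1,r4:2
c3: issue SUB r4<-Add3 | r0:9,r1:Add2,r2:1,r3:Add1,r4:Add3
c4: CDB Add1=0; issue ADD r3<-Add1 | r0:9,r1:Add2,r2:1,r3:Add1,r4:Add3
c5: CDB Add2=7; issue ADD r2<-Add2 | r0:9,r1:7,r2:Add2,r3:Add1,r4:Add3
c6: CDB Add3=-7; issue ADD r0<-Add3 | r0:Add3,r1:7,r2:Add2,r3:Add1,r4:-7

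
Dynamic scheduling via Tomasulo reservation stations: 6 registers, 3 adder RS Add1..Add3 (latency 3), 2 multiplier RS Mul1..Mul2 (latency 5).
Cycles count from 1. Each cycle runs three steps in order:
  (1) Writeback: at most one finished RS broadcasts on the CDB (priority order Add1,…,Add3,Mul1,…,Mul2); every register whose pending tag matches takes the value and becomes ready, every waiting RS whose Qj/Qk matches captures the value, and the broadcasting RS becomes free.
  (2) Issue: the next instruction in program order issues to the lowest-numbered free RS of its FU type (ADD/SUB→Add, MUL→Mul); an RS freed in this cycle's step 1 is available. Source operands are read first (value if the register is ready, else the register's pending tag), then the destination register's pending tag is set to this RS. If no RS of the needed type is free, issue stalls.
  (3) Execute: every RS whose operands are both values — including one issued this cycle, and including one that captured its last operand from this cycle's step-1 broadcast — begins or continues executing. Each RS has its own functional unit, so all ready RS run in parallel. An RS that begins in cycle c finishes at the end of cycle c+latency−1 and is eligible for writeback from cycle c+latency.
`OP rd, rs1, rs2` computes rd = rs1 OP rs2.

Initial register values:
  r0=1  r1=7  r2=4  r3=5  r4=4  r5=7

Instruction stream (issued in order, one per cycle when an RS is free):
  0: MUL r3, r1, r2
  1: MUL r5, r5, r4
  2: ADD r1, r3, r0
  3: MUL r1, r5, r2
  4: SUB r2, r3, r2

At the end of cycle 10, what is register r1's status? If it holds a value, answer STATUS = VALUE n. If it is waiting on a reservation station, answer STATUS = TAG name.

STATUS = TAG Mul1

c1: issue MUL r3<-Mul1 | r0:1,r1:7,r2:4,r3:Mul1,r4:4,r5:7
c2: issue MUL r5<-Mul2 | r0:1,r1:7,r2:4,r3:Mul1,r4:4,r5:Mul2
c3: issue ADD r1<-Add1 | r0:1,r1:Add1,r2:4,r3:Mul1,r4:4,r5:Mul2
c4: stall | r0:1,r1:Add1,r2:4,r3:Mul1,r4:4,r5:Mul2
c5: stall | r0:1,r1:Add1,r2:4,r3:Mul1,r4:4,r5:Mul2
c6: CDB Mul1=28; issue MUL r1<-Mul1 | r0:1,r1:Mul1,r2:4,r3:28,r4:4,r5:Mul2
c7: CDB Mul2=28; issue SUB r2<-Add2 | r0:1,r1:Mul1,r2:Add2,r3:28,r4:4,r5:28
c8: - | r0:1,r1:Mul1,r2:Add2,r3:28,r4:4,r5:28
c9: CDB Add1=29 | r0:1,r1:Mul1,r2:Add2,r3:28,r4:4,r5:28
c10: CDB Add2=24 | r0:1,r1:Mul1,r2:24,r3:28,r4:4,r5:28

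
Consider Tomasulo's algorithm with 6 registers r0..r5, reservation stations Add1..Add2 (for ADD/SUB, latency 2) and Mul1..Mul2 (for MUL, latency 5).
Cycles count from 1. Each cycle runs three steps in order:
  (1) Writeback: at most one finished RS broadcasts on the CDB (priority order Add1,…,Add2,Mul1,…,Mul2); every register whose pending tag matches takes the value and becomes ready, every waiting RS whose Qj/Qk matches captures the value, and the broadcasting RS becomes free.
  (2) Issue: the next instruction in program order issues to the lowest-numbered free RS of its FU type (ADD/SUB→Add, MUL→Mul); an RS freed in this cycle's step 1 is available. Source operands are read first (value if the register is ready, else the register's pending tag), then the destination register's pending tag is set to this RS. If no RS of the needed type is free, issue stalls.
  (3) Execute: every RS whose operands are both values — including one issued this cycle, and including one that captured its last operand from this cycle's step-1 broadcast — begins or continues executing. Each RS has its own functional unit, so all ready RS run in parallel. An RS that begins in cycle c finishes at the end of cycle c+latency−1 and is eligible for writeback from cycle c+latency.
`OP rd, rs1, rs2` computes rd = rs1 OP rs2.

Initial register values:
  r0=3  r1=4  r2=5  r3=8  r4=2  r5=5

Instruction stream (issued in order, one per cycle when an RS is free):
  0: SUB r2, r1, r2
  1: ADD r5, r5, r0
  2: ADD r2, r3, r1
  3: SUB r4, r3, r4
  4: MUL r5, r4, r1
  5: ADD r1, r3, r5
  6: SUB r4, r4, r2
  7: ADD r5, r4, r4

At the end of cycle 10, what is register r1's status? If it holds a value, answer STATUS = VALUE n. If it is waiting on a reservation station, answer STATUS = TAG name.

STATUS = TAG Add1

c1: issue SUB r2<-Add1 | r0:3,r1:4,r2:Add1,r3:8,r4:2,r5:5
c2: issue ADD r5<-Add2 | r0:3,r1:4,r2:Add1,r3:8,r4:2,r5:Add2
c3: CDB Add1=-1; issue ADD r2<-Add1 | r0:3,r1:4,r2:Add1,r3:8,r4:2,r5:Add2
c4: CDB Add2=8; issue SUB r4<-Add2 | r0:3,r1:4,r2:Add1,r3:8,r4:Add2,r5:8
c5: CDB Add1=12; issue MUL r5<-Mul1 | r0:3,r1:4,r2:12,r3:8,r4:Add2,r5:Mul1
c6: CDB Add2=6; issue ADD r1<-Add1 | r0:3,r1:Add1,r2:12,r3:8,r4:6,r5:Mul1
c7: issue SUB r4<-Add2 | r0:3,r1:Add1,r2:12,r3:8,r4:Add2,r5:Mul1
c8: stall | r0:3,r1:Add1,r2:12,r3:8,r4:Add2,r5:Mul1
c9: CDB Add2=-6; issue ADD r5<-Add2 | r0:3,r1:Add1,r2:12,r3:8,r4:-6,r5:Add2
c10: - | r0:3,r1:Add1,r2:12,r3:8,r4:-6,r5:Add2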